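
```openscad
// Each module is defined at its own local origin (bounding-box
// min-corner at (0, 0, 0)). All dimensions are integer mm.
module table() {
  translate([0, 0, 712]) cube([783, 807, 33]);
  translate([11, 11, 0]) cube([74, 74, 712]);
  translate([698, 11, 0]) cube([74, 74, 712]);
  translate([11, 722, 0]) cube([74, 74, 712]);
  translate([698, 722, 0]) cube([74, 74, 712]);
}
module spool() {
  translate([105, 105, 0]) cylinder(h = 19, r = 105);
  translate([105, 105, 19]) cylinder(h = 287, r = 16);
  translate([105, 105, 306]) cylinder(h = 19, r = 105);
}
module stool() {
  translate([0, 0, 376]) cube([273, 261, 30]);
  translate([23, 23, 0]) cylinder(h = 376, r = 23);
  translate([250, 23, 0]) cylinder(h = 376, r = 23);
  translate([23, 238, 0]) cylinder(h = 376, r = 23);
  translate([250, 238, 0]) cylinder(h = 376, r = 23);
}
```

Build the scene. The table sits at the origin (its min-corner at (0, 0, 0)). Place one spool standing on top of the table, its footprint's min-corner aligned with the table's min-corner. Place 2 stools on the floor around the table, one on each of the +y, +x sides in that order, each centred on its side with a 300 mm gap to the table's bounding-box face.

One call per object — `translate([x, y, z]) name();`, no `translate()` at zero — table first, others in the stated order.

table();
translate([0, 0, 745]) spool();
translate([255, 1107, 0]) stool();
translate([1083, 273, 0]) stool();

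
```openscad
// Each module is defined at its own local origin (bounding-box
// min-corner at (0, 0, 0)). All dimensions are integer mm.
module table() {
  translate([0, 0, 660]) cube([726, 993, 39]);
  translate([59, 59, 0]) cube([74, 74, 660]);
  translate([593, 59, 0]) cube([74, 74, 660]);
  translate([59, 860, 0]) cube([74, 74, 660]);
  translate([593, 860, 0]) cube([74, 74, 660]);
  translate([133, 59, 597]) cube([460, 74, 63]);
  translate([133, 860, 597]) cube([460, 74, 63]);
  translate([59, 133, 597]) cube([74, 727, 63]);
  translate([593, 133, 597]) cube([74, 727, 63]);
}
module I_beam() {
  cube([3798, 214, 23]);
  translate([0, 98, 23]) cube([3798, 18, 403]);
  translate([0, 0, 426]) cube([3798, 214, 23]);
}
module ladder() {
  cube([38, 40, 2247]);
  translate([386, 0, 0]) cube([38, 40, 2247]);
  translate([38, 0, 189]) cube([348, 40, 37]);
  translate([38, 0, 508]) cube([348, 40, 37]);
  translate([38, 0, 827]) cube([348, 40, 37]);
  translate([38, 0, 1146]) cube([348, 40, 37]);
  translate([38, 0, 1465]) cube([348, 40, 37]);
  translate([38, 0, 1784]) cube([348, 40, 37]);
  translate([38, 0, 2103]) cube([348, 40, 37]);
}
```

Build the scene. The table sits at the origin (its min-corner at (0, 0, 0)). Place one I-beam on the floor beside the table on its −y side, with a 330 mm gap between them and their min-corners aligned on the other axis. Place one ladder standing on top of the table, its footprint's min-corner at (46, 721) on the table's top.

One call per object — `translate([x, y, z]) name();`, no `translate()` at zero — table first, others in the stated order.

table();
translate([0, -544, 0]) I_beam();
translate([46, 721, 699]) ladder();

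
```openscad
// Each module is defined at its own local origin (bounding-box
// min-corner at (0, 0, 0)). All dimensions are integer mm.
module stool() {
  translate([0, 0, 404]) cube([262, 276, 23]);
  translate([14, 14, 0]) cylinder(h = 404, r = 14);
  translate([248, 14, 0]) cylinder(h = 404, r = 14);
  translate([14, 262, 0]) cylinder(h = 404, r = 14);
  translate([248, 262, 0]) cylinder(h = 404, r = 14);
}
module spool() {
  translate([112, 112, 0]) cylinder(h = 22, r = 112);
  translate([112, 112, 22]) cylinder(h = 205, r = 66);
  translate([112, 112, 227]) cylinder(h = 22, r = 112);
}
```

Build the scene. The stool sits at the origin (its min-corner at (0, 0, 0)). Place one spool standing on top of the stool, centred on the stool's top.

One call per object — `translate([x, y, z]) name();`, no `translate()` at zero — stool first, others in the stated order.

stool();
translate([19, 26, 427]) spool();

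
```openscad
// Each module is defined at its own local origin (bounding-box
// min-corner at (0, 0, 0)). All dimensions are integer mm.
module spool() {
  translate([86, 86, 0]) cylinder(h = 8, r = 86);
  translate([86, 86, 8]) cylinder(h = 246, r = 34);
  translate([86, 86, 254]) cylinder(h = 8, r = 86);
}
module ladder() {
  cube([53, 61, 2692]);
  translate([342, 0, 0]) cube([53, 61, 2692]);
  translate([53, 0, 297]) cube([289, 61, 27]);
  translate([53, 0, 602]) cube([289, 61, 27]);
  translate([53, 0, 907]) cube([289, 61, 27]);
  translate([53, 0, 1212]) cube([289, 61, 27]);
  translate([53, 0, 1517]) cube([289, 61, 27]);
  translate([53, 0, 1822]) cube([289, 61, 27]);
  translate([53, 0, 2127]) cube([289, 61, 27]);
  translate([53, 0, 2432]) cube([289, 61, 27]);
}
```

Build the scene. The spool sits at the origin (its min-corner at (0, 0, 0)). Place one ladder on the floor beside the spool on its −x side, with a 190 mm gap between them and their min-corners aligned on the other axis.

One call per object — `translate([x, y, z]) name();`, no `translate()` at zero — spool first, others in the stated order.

spool();
translate([-585, 0, 0]) ladder();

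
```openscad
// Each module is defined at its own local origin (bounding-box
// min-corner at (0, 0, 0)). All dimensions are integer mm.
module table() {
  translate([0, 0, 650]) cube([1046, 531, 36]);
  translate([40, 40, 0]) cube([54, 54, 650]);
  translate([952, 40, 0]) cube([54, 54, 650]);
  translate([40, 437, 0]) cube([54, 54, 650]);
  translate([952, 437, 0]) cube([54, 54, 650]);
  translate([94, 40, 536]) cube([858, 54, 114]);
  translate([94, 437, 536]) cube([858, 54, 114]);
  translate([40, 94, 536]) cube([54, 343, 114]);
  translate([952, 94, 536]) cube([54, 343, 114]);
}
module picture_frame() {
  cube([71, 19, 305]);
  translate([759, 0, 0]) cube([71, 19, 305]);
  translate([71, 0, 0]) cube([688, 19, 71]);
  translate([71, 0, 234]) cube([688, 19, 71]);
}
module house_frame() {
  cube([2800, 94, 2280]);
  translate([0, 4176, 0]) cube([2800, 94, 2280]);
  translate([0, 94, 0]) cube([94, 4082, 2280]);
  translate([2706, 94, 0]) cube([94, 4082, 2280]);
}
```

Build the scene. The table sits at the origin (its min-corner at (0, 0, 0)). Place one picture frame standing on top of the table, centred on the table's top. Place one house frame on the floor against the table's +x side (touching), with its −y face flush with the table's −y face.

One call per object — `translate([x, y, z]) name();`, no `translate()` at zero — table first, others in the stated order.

table();
translate([108, 256, 686]) picture_frame();
translate([1046, 0, 0]) house_frame();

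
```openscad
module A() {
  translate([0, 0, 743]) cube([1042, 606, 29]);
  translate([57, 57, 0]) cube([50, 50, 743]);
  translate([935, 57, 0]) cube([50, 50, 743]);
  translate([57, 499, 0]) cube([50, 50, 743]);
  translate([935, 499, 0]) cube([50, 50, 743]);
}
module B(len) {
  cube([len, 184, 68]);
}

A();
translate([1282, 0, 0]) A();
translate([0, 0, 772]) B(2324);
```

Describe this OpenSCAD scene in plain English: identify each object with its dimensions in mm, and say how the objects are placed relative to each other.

A is a rectangular dining table. The top is 1042×606×29 mm with its upper surface at z = 772 mm. It stands on four 50×50 mm square legs, each inset 57 mm from the nearest pair of top edges, running from the floor to the underside of the top.

B is a rectangular beam 2324 mm long (x), 184 mm deep (y), 68 mm thick (z).

The beam spans the tops of two tables placed 240 mm apart, resting at z = 772 mm.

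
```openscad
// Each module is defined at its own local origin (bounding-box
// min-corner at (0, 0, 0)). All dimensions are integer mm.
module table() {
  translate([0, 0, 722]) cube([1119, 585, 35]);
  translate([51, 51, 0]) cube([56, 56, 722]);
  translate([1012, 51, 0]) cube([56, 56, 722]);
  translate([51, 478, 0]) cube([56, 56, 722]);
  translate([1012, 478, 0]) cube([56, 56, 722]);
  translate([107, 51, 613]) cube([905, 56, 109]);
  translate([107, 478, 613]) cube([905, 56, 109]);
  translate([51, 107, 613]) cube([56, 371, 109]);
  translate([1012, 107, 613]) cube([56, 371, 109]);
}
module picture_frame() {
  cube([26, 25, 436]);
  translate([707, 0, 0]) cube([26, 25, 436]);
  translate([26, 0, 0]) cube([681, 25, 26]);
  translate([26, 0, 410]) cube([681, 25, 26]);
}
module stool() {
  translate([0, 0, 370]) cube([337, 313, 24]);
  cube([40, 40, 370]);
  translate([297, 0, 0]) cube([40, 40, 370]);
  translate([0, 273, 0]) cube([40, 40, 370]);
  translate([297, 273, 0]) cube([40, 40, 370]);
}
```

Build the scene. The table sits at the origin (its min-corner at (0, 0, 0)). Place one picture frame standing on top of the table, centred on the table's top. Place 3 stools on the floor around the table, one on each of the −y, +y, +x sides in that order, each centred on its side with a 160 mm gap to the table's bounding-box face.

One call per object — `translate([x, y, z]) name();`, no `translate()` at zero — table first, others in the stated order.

table();
translate([193, 280, 757]) picture_frame();
translate([391, -473, 0]) stool();
translate([391, 745, 0]) stool();
translate([1279, 136, 0]) stool();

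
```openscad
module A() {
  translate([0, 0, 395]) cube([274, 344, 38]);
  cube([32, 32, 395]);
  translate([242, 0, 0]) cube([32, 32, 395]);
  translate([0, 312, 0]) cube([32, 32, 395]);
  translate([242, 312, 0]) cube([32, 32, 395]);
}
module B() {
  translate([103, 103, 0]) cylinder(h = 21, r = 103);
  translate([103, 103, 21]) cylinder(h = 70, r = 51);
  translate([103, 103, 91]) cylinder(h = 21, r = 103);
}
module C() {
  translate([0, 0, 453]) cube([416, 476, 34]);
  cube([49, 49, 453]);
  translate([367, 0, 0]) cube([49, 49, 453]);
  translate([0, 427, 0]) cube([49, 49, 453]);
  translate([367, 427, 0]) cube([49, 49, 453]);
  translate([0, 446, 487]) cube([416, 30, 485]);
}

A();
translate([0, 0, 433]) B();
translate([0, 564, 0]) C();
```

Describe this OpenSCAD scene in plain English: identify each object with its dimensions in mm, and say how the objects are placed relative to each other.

A is a simple wooden stool: a rectangular seat 274 mm (x) by 344 mm (y), 38 mm thick, top face at z = 433 mm, on four square legs, each 32×32 mm in cross-section. The legs rest on z = 0, each flush with a corner of the seat.

B is a spool: two coaxial disc flanges of radius 103 mm and thickness 21 mm, joined by a core cylinder of radius 51 mm and height 70 mm. The lower flange rests on z = 0 and the three cylinders share a vertical axis.

C is a chair: 416×476 mm seat, 34 mm thick, top at z = 487 mm, on four 49 mm square corner legs flush with the seat edges. A 30 mm thick backrest slab spans the full seat width, extending 485 mm above the seat top, its back face flush with the seat's +y edge.

The spool is on top of the stool. The chair is on the floor beside the stool on its +y side.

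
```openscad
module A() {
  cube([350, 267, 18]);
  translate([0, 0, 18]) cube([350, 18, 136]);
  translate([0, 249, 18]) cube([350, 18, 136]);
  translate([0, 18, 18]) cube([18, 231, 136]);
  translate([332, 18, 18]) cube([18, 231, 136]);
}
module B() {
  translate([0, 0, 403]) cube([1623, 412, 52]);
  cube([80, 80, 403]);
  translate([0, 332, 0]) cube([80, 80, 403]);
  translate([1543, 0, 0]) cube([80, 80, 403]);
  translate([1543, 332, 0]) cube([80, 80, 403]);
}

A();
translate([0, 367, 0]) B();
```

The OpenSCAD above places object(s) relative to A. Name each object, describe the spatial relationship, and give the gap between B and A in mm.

A is an open box. B is a bench. The bench is on the floor beside the open box on its +y side. The gap between the bench and the open box is 100 mm.

The bench's nearest face is 100 mm from the open box's +y face.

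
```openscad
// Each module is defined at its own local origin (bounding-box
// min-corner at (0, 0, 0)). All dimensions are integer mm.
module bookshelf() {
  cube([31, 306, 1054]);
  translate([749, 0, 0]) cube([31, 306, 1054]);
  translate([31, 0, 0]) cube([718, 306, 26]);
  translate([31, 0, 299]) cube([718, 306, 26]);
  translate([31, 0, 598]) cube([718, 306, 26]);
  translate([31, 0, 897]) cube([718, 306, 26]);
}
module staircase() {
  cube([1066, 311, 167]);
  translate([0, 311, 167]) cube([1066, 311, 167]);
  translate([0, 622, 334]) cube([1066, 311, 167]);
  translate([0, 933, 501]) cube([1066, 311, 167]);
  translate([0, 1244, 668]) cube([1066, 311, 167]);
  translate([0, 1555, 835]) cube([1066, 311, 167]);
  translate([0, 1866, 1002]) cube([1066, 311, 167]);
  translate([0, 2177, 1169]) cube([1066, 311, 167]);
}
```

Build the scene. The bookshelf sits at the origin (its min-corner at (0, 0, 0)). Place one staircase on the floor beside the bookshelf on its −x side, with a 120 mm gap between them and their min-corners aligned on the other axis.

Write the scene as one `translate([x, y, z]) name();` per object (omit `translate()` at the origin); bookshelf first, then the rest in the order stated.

bookshelf();
translate([-1186, 0, 0]) staircase();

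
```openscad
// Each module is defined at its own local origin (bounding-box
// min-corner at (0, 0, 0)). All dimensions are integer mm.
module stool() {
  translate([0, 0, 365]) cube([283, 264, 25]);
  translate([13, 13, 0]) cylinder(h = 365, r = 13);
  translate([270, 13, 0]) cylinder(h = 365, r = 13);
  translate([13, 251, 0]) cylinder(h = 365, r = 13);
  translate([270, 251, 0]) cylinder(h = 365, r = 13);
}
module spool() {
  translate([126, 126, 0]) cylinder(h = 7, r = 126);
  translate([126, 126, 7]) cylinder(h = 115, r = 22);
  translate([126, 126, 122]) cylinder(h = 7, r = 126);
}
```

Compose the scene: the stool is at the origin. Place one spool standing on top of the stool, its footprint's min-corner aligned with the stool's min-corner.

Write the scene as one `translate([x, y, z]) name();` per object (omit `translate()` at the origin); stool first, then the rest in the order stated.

stool();
translate([0, 0, 390]) spool();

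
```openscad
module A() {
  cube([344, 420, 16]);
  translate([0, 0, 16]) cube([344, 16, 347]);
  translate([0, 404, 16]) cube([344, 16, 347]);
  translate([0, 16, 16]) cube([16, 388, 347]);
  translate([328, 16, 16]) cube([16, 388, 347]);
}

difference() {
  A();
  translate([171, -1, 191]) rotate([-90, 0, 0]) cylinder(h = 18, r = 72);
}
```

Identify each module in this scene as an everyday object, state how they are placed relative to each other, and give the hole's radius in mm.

The subtracted cylinder has r = 72 mm.

A is an open box. The open box has a circular hole through its front wall. The hole's radius is 72 mm.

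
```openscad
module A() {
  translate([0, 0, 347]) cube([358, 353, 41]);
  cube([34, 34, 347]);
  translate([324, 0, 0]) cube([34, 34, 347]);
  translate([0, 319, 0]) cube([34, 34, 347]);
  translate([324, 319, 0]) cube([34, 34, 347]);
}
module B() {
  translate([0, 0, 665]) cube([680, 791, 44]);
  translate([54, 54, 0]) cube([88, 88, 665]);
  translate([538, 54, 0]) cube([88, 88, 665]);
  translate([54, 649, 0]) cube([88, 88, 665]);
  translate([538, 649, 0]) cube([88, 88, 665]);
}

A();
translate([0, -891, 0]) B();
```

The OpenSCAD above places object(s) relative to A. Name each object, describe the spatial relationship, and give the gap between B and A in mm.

The table's nearest face is 100 mm from the stool's −y face.

A is a stool. B is a table. The table is on the floor beside the stool on its −y side. The gap between the table and the stool is 100 mm.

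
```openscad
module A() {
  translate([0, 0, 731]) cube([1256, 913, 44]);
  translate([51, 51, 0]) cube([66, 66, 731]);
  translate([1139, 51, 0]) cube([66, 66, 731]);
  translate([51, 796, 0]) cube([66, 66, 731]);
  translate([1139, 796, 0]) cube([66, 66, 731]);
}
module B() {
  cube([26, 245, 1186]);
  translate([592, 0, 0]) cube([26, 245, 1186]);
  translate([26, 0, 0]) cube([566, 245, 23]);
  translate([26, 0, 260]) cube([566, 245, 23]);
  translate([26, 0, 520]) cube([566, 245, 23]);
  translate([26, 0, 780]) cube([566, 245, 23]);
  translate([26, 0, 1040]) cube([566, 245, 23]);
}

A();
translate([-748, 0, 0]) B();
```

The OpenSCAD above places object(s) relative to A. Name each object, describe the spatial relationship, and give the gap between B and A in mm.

The bookshelf's nearest face is 130 mm from the table's −x face.

A is a table. B is a bookshelf. The bookshelf is on the floor beside the table on its −x side. The gap between the bookshelf and the table is 130 mm.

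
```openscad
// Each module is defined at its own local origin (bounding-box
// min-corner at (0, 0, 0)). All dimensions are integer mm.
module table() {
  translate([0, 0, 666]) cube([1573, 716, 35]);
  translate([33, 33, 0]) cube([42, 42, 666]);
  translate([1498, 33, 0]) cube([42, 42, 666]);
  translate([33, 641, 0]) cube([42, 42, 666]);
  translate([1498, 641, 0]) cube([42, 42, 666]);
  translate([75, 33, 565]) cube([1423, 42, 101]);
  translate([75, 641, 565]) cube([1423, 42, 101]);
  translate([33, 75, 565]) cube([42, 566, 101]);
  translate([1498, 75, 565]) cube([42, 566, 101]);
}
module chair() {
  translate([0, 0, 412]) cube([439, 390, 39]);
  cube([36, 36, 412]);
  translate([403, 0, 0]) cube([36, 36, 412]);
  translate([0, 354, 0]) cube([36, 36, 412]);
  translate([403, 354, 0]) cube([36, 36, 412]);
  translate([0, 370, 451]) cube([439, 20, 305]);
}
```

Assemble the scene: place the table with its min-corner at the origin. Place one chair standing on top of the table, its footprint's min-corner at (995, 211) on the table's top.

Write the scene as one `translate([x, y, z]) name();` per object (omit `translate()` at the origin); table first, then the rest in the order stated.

table();
translate([995, 211, 701]) chair();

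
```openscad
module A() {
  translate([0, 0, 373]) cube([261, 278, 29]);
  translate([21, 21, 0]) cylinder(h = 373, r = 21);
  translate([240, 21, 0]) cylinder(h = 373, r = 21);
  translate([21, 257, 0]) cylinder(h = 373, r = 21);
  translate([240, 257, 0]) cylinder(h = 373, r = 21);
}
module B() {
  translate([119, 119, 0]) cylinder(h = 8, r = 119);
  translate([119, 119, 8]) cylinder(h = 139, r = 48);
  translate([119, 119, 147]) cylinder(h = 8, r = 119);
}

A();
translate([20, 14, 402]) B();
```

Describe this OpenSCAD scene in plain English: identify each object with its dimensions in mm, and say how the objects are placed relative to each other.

A is a simple wooden stool: a rectangular seat 261 mm (x) by 278 mm (y), 29 mm thick, top face at z = 402 mm, on four round legs, each 42 mm in diameter. The legs rest on z = 0, each leg's axis is inset half a diameter from the nearest pair of seat edges (so the leg's bounding box is flush with the corner).

B is a spool: two coaxial disc flanges of radius 119 mm and thickness 8 mm, joined by a core cylinder of radius 48 mm and height 139 mm. The lower flange rests on z = 0 and the three cylinders share a vertical axis.

The spool is on top of the stool.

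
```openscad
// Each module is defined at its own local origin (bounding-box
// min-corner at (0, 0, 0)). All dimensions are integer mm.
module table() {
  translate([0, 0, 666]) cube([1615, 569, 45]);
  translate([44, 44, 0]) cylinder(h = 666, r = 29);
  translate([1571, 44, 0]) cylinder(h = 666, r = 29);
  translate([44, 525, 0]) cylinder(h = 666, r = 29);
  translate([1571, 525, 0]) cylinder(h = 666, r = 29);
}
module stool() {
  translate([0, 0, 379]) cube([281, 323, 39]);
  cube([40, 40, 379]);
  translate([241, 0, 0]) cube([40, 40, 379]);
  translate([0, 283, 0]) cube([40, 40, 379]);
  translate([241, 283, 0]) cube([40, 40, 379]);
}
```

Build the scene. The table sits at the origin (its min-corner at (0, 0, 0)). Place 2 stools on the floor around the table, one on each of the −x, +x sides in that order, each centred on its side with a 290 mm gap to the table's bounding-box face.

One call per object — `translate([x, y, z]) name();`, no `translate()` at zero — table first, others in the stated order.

table();
translate([-571, 123, 0]) stool();
translate([1905, 123, 0]) stool();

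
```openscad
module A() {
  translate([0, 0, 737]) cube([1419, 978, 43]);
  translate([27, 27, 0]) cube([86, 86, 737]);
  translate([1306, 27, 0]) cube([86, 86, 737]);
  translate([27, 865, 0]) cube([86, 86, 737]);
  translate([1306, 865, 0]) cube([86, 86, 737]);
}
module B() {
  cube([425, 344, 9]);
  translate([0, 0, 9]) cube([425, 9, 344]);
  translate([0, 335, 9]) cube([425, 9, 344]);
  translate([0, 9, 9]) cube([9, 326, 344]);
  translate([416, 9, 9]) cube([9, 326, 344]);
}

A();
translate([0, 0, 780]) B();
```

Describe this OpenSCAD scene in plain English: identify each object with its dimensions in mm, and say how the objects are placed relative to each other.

A is a table: top 1419 mm (x) × 978 mm (y), 43 mm thick, upper face at z = 780 mm, on four 86×86 mm square legs, each inset 27 mm from the nearest pair of top edges, running from z = 0 to the bottom of the top.

B is an open-topped rectangular box: outside dimensions 425×344×353 mm, with a uniform wall and base thickness of 9 mm. The base is a full 425×344 slab on the floor; four walls sit on top of the base. The front and back walls (the −y and +y sides) span the full width; the two side walls fit between them.

The open box is on top of the table.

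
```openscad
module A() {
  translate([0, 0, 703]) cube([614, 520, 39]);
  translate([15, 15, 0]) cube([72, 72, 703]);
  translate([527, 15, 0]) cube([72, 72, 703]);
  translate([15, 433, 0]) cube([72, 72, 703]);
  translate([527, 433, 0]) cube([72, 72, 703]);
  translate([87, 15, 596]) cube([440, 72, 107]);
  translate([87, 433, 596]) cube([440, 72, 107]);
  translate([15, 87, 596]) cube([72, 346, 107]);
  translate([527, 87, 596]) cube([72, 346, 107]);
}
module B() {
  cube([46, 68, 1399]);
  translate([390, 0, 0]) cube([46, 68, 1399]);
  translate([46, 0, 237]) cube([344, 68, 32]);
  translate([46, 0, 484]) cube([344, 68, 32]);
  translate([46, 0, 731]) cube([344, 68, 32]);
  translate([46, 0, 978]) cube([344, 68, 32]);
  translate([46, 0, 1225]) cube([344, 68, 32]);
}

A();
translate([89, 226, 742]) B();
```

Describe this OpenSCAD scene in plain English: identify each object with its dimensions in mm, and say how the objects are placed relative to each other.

A is a rectangular dining table. The top is 614×520×39 mm with its upper surface at z = 742 mm. It stands on four 72×72 mm square legs, each inset 15 mm from the nearest pair of top edges, running from the floor to the underside of the top. Four apron rails, 72 mm thick and 107 mm tall, run between adjacent legs with their top edges flush with the underside of the top and their outer faces flush with the legs' outer faces.

B is a wooden ladder with two side rails of 46×68 mm section and 1399 mm height, set 436 mm apart overall. Between them run 5 rectangular rungs (68 mm deep, 32 mm thick), front faces flush with the rails' −y face. The bottom of the first rung is 237 mm above the floor and each subsequent rung is 247 mm higher than the one below.

The ladder is on top of the table, centred.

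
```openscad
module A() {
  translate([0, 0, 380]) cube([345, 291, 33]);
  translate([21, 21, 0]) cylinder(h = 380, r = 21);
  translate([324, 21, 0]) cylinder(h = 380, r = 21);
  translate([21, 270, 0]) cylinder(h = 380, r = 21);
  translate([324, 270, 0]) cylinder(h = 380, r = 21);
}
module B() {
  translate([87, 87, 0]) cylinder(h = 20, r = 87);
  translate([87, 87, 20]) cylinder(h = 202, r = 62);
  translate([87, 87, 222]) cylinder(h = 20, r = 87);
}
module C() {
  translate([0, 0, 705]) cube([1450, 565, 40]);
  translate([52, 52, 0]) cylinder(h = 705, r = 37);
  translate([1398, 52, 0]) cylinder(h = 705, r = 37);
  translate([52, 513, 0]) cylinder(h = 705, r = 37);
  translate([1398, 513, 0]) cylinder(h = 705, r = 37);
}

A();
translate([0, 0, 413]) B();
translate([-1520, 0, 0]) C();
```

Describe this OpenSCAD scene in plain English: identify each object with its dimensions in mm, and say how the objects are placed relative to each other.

A is a simple wooden stool: a rectangular seat 345 mm (x) by 291 mm (y), 33 mm thick, top face at z = 413 mm, on four round legs, each 42 mm in diameter. The legs rest on z = 0, each leg's axis is inset half a diameter from the nearest pair of seat edges (so the leg's bounding box is flush with the corner).

B is a spool: two coaxial disc flanges of radius 87 mm and thickness 20 mm, joined by a core cylinder of radius 62 mm and height 202 mm. The lower flange rests on z = 0 and the three cylinders share a vertical axis.

C is a rectangular dining table. The top is 1450×565×40 mm with its upper surface at z = 745 mm. It stands on four round legs of 74 mm diameter, each leg's bounding box inset 15 mm from the nearest pair of top edges, running from the floor to the underside of the top.

The spool is on top of the stool. The table is on the floor beside the stool on its −x side.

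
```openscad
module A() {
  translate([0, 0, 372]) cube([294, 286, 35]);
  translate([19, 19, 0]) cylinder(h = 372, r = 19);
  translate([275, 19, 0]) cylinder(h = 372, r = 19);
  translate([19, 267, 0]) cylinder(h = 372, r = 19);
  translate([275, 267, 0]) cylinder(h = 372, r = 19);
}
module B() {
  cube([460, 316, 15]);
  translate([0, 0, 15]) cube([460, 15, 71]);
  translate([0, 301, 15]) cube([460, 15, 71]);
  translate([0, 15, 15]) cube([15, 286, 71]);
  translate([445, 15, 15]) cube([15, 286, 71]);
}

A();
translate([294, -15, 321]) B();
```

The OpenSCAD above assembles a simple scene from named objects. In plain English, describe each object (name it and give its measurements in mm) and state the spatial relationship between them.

A is a four-legged stool. The seat is a 294×286×35 mm slab whose top surface is at z = 407 mm; four round legs, each 38 mm in diameter, run from the floor (z = 0) to the underside of the seat, each leg's axis is inset half a diameter from the nearest pair of seat edges (so the leg's bounding box is flush with the corner).

B is an open storage box with external size 460×316×86 mm and wall thickness 15 mm (the base is also 15 mm thick). The base covers the whole footprint; the four walls stand on the base, with the y-facing walls full-width and the x-facing walls fitting between their inner faces.

The open box is beside the stool with their tops flush at z = 407.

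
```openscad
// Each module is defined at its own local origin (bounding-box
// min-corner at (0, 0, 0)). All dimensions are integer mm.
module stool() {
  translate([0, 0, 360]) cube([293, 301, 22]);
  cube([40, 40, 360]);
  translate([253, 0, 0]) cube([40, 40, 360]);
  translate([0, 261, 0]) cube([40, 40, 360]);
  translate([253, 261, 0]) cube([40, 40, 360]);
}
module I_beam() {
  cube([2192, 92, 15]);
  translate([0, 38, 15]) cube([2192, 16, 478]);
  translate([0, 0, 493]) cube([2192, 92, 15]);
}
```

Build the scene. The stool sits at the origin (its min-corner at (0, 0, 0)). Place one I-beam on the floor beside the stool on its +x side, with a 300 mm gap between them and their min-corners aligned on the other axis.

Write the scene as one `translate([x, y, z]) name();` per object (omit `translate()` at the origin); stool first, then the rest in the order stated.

stool();
translate([593, 0, 0]) I_beam();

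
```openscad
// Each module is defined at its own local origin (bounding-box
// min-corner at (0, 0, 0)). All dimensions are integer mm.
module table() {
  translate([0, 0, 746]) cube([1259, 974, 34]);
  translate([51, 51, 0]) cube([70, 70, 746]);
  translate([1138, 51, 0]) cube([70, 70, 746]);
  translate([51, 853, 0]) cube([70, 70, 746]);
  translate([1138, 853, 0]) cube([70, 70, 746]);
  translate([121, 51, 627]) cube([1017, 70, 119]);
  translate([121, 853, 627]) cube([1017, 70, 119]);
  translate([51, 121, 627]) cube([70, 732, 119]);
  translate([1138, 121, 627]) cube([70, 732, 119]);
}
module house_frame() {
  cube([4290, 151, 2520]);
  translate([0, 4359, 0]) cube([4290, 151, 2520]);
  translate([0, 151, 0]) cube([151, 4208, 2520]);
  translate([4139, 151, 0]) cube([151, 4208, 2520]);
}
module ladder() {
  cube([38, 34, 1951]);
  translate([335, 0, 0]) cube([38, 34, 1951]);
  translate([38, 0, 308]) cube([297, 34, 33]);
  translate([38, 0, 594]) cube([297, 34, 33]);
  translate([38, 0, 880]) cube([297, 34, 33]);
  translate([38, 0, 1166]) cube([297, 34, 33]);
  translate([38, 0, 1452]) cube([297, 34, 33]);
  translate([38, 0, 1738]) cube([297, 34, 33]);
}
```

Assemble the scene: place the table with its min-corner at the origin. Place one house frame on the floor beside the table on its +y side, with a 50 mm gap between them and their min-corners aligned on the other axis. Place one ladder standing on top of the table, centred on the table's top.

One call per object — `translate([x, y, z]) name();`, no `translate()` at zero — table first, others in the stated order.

table();
translate([0, 1024, 0]) house_frame();
translate([443, 470, 780]) ladder();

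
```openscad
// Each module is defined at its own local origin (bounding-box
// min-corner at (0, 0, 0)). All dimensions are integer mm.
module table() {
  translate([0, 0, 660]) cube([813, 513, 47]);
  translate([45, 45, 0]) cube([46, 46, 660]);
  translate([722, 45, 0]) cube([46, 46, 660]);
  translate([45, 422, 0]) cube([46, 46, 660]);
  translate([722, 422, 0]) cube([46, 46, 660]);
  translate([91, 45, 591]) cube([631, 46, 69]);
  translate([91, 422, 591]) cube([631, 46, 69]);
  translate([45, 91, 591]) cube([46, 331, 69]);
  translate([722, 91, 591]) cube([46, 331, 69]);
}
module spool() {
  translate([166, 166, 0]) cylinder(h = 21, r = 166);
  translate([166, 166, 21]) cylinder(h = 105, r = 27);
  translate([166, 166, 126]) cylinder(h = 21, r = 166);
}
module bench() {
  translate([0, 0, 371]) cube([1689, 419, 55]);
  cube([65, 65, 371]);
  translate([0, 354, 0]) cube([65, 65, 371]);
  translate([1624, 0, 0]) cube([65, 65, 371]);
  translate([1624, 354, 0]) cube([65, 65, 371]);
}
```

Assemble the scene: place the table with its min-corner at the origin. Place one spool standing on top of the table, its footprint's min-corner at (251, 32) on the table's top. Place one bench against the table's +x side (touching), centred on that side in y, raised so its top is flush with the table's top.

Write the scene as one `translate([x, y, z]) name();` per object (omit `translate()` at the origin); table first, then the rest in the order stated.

table();
translate([251, 32, 707]) spool();
translate([813, 47, 281]) bench();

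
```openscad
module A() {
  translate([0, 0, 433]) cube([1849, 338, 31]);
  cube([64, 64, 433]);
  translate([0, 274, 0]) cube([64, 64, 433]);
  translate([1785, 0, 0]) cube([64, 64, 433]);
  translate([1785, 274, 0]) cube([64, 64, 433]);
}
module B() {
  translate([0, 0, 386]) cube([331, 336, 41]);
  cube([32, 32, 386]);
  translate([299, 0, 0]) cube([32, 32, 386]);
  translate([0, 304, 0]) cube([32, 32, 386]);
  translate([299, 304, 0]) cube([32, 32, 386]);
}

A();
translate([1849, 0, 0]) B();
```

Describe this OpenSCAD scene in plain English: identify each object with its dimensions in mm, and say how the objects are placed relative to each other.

A is a bench: a 1849×338 mm seat slab, 31 mm thick, top at z = 464 mm, on four 64×64 mm square legs flush with the seat corners and standing on z = 0.

B is a simple wooden stool: a rectangular seat 331 mm (x) by 336 mm (y), 41 mm thick, top face at z = 427 mm, on four square legs, each 32×32 mm in cross-section. The legs rest on z = 0, each flush with a corner of the seat.

The stool is against the bench's +x side, with their −y faces flush.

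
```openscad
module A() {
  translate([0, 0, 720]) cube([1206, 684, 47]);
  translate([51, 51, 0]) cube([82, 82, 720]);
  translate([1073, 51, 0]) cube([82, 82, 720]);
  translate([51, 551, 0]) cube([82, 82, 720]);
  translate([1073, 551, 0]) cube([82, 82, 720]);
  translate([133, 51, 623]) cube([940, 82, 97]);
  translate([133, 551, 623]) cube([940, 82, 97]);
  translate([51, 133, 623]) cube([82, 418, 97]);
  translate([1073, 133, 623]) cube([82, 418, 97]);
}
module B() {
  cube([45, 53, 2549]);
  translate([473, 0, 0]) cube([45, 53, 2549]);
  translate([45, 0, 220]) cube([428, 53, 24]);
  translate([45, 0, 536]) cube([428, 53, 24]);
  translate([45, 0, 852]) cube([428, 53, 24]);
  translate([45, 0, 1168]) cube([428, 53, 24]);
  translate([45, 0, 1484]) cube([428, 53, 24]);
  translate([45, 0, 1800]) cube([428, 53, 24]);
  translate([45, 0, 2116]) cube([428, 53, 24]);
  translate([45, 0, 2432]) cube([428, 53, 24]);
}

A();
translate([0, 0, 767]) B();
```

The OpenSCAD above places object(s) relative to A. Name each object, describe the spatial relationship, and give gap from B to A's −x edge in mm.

The ladder's min-x is at 0; the table's min-x is 0; gap = 0 mm.

A is a table. B is a ladder. The ladder is on top of the table. The gap from the ladder to the table's −x edge is 0 mm.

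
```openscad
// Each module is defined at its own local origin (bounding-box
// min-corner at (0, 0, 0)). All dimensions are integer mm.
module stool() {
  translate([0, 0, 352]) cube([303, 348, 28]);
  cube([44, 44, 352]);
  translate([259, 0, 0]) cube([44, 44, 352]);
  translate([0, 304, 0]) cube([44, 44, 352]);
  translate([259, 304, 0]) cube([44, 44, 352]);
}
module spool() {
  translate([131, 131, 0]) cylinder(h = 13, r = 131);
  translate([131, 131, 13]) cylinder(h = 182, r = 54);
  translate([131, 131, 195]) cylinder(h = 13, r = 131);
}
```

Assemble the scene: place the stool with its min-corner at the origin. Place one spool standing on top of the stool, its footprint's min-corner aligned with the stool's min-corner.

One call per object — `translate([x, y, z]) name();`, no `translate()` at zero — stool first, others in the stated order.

stool();
translate([0, 0, 380]) spool();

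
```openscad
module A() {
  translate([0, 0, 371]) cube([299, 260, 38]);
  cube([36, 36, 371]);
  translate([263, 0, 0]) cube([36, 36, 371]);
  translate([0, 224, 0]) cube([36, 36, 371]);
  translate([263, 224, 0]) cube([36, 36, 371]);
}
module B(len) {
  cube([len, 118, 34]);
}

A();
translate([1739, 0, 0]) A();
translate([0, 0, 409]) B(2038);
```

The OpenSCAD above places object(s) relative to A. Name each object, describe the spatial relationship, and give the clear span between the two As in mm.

Second stool starts at x = 1739; first ends at x = 299; clear span = 1739 − 299 = 1440 mm.

A is a stool. B is a beam. A beam spans the tops of two stools. The clear span between the two stools is 1440 mm.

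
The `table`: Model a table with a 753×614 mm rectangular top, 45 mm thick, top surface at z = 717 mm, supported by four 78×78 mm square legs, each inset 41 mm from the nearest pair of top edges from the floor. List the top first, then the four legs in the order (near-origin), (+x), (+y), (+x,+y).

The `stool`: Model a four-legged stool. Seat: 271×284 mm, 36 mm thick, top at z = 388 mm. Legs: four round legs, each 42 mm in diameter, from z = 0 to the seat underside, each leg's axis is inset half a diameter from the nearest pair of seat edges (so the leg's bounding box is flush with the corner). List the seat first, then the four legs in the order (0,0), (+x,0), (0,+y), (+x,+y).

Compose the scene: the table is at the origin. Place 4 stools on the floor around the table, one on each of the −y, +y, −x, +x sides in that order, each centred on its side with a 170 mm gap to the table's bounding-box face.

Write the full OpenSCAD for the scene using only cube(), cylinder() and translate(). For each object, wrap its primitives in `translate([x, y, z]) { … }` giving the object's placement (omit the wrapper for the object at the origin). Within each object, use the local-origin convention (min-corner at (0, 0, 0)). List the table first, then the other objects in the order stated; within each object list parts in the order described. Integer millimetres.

translate([0, 0, 672]) cube([753, 614, 45]);
translate([41, 41, 0]) cube([78, 78, 672]);
translate([634, 41, 0]) cube([78, 78, 672]);
translate([41, 495, 0]) cube([78, 78, 672]);
translate([634, 495, 0]) cube([78, 78, 672]);
translate([241, -454, 0]) {
  translate([0, 0, 352]) cube([271, 284, 36]);
  translate([21, 21, 0]) cylinder(h = 352, r = 21);
  translate([250, 21, 0]) cylinder(h = 352, r = 21);
  translate([21, 263, 0]) cylinder(h = 352, r = 21);
  translate([250, 263, 0]) cylinder(h = 352, r = 21);
}
translate([241, 784, 0]) {
  translate([0, 0, 352]) cube([271, 284, 36]);
  translate([21, 21, 0]) cylinder(h = 352, r = 21);
  translate([250, 21, 0]) cylinder(h = 352, r = 21);
  translate([21, 263, 0]) cylinder(h = 352, r = 21);
  translate([250, 263, 0]) cylinder(h = 352, r = 21);
}
translate([-441, 165, 0]) {
  translate([0, 0, 352]) cube([271, 284, 36]);
  translate([21, 21, 0]) cylinder(h = 352, r = 21);
  translate([250, 21, 0]) cylinder(h = 352, r = 21);
  translate([21, 263, 0]) cylinder(h = 352, r = 21);
  translate([250, 263, 0]) cylinder(h = 352, r = 21);
}
translate([923, 165, 0]) {
  translate([0, 0, 352]) cube([271, 284, 36]);
  translate([21, 21, 0]) cylinder(h = 352, r = 21);
  translate([250, 21, 0]) cylinder(h = 352, r = 21);
  translate([21, 263, 0]) cylinder(h = 352, r = 21);
  translate([250, 263, 0]) cylinder(h = 352, r = 21);
}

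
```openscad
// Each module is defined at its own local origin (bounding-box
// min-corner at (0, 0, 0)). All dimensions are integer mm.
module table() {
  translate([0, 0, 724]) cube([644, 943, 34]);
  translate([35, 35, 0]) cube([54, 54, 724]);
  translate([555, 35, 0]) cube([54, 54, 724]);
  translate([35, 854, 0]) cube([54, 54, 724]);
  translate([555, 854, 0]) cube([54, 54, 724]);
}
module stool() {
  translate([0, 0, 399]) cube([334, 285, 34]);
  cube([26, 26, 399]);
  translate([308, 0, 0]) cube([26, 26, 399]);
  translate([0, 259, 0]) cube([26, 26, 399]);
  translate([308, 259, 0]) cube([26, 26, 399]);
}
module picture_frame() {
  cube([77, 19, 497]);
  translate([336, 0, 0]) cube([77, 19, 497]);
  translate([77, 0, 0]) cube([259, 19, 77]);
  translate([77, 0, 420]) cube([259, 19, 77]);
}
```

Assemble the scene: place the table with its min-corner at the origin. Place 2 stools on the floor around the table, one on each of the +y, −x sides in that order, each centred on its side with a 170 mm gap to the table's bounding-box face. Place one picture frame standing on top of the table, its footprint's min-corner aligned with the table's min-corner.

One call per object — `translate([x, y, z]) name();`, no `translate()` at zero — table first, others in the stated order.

table();
translate([155, 1113, 0]) stool();
translate([-504, 329, 0]) stool();
translate([0, 0, 758]) picture_frame();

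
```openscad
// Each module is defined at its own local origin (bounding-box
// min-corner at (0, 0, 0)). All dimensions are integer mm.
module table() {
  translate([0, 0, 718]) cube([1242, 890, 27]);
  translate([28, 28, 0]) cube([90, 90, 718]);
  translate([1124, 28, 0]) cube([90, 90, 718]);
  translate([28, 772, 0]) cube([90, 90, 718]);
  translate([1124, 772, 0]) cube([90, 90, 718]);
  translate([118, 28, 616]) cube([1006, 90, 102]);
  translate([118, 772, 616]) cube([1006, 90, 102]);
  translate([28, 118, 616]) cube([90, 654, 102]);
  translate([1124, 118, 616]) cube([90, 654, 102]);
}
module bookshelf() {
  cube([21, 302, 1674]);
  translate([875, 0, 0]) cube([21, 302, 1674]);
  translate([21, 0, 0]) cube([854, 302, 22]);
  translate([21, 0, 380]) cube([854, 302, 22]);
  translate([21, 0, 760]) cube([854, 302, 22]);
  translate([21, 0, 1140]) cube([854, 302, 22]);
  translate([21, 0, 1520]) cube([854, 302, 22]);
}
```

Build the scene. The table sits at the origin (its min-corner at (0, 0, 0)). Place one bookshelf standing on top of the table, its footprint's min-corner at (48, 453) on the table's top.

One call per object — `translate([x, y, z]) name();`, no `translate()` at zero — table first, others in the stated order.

table();
translate([48, 453, 745]) bookshelf();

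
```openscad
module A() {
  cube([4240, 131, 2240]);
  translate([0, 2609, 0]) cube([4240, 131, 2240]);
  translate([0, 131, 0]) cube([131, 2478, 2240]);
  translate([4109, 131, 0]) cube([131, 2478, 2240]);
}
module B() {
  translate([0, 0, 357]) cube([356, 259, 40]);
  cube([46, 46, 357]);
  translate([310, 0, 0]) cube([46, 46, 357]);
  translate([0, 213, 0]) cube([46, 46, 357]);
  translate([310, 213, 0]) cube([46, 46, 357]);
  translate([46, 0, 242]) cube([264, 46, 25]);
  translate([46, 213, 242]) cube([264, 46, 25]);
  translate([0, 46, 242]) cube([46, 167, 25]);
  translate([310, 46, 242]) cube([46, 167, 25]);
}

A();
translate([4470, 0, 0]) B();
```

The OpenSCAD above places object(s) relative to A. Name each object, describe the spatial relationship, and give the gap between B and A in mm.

A is a house frame. B is a stool. The stool is on the floor beside the house frame on its +x side. The gap between the stool and the house frame is 230 mm.

The stool's nearest face is 230 mm from the house frame's +x face.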